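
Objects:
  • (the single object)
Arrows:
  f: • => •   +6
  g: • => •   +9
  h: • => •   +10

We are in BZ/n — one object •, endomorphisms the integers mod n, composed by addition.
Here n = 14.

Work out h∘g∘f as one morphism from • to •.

  0 +6≡6 +9≡1 +10≡11  (mod 14)
result: +11

Answer: +11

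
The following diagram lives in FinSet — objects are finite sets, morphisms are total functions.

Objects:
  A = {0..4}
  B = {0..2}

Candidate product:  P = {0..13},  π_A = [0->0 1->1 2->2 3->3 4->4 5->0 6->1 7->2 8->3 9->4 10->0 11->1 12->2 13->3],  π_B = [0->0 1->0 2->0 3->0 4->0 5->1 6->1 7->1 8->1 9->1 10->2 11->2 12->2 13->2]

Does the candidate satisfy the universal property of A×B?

Answer: NOT A VALID PRODUCT — |P|=14 ≠ |A|·|B|=15

Derivation:
|A|·|B| = 5·3 = 15;  |P| = 14
  → cardinalities differ; no bijection possible.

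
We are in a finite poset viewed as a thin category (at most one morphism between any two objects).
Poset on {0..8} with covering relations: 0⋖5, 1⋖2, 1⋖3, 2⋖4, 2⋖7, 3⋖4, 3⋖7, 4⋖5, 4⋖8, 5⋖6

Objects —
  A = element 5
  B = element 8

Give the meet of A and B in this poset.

{x : x⊑A ∧ x⊑B} = {1,2,3,4}  (A=5, B=8)
  1 ⊑ 4
  2 ⊑ 4
  3 ⊑ 4
  4 ⊑ 4
glb = 4

Answer: A∧B = 4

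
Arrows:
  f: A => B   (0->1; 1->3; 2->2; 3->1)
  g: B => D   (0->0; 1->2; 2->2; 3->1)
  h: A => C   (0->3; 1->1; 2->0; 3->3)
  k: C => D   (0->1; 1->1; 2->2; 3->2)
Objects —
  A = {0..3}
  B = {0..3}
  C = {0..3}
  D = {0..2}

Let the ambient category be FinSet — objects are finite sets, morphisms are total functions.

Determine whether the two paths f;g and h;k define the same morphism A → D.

Answer: DOES NOT COMMUTE

Trace:
Along f;g (path 1):
  0 f=>1 g=>2
  1 f=>3 g=>1
  2 f=>2 g=>2
  3 f=>1 g=>2
  composite₁ = (0->2; 1->1; 2->2; 3->2)
Along h;k (path 2):
  0 h=>3 k=>2
  1 h=>1 k=>1
  2 h=>0 k=>1
  3 h=>3 k=>2
  composite₂ = (0->2; 1->1; 2->1; 3->2)
Equal? differ; not commutative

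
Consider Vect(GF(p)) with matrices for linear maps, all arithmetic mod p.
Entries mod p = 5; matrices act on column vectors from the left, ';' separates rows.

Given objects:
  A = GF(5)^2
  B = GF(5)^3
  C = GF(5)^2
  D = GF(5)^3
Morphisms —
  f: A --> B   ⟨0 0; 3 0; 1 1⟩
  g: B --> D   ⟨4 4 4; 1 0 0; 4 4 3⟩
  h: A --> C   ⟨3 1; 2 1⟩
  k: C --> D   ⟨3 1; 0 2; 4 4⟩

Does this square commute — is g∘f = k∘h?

Answer: DOES NOT COMMUTE

Trace:
1) trace f;g:
  e0=[1,0] f-->[0,3,1] g-->[1,0,0]
  e1=[0,1] f-->[0,0,1] g-->[4,0,3]
  result₁ = ⟨1 4; 0 0; 0 3⟩
2) trace h;k:
  e0=[1,0] h-->[3,2] k-->[1,4,0]
  e1=[0,1] h-->[1,1] k-->[4,2,3]
  result₂ = ⟨1 4; 4 2; 0 3⟩
Equal? differ; not commutative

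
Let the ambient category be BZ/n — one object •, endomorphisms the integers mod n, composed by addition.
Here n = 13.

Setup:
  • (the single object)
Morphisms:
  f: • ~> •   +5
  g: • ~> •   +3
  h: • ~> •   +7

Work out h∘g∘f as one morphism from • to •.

  0 +5≡5 +3≡8 +7≡2  (mod 13)
composite: +2

Answer: +2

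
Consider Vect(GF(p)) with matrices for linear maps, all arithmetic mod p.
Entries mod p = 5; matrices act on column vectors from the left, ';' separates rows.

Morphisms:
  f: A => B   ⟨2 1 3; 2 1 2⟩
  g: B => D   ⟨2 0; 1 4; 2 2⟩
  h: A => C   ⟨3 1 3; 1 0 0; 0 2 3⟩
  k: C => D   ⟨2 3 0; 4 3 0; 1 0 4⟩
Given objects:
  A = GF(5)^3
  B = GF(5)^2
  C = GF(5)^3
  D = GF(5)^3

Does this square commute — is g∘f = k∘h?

Answer: DOES NOT COMMUTE

Derivation:
1) trace f;g:
  e0=⟨1,0,0⟩ f=>⟨2,2⟩ g=>⟨4,0,3⟩
  e1=⟨0,1,0⟩ f=>⟨1,1⟩ g=>⟨2,0,4⟩
  e2=⟨0,0,1⟩ f=>⟨3,2⟩ g=>⟨1,1,0⟩
  result₁ = ⟨4 2 1; 0 0 1; 3 4 0⟩
2) trace h;k:
  e0=⟨1,0,0⟩ h=>⟨3,1,0⟩ k=>⟨4,0,3⟩
  e1=⟨0,1,0⟩ h=>⟨1,0,2⟩ k=>⟨2,4,4⟩
  e2=⟨0,0,1⟩ h=>⟨3,0,3⟩ k=>⟨1,2,0⟩
  result₂ = ⟨4 2 1; 0 4 2; 3 4 0⟩
Equal? distinct morphisms ✗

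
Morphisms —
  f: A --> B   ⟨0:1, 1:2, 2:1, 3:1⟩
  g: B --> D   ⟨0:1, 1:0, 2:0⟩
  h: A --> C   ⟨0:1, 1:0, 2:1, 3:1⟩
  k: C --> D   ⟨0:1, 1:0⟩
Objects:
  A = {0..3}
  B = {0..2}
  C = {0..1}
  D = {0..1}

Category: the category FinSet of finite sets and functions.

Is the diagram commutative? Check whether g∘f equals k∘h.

1) trace f;g:
  0 f-->1 g-->0
  1 f-->2 g-->0
  2 f-->1 g-->0
  3 f-->1 g-->0
  result₁ = ⟨0:0, 1:0, 2:0, 3:0⟩
2) trace h;k:
  0 h-->1 k-->0
  1 h-->0 k-->1
  2 h-->1 k-->0
  3 h-->1 k-->0
  result₂ = ⟨0:0, 1:1, 2:0, 3:0⟩
Equal? distinct morphisms ✗

Answer: DOES NOT COMMUTE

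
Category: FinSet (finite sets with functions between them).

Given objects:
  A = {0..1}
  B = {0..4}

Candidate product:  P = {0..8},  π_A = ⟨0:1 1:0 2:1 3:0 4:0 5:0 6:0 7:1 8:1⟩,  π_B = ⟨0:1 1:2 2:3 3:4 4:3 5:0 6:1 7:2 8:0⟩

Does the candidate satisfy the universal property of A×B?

Answer: NOT A VALID PRODUCT — |P|=9 ≠ |A|·|B|=10

Derivation:
|A|·|B| = 2·5 = 10;  |P| = 9
  → cardinalities differ; no bijection possible.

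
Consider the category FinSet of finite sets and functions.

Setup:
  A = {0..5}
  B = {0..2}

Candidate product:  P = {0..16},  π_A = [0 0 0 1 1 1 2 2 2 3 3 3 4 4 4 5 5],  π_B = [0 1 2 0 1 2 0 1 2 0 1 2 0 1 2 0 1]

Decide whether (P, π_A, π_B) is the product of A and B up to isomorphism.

|A|·|B| = 6·3 = 18;  |P| = 17
  → cardinalities differ; no bijection possible.

Answer: NOT A VALID PRODUCT — |P|=17 ≠ |A|·|B|=18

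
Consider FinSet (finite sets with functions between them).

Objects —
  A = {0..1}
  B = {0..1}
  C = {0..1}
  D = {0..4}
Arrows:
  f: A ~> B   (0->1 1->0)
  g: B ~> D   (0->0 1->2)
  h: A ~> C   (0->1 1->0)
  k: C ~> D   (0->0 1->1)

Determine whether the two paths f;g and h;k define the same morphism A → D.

Answer: DOES NOT COMMUTE

Derivation:
1) trace f;g:
  0 f~>1 g~>2
  1 f~>0 g~>0
  composite₁ = (0->2 1->0)
2) trace h;k:
  0 h~>1 k~>1
  1 h~>0 k~>0
  composite₂ = (0->1 1->0)
Equal? differ; not commutative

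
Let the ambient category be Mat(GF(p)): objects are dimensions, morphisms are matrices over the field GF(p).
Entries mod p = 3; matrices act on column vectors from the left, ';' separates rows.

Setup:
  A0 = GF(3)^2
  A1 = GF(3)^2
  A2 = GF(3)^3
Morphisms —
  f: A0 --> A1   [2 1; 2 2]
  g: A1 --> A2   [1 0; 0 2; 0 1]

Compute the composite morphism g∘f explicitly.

  e0=(1,0) f-->(2,2) g-->(2,1,2)
  e1=(0,1) f-->(1,2) g-->(1,1,2)
composite: [2 1; 1 1; 2 2]

Answer: [2 1; 1 1; 2 2]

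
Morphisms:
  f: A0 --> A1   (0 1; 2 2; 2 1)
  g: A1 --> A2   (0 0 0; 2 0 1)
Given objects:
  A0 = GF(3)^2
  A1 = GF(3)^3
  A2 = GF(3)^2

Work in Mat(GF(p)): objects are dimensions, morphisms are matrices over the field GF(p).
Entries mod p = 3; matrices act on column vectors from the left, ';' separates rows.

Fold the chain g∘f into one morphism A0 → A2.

Answer: (0 0; 2 0)

Work:
  e0=⟨1,0⟩ f-->⟨0,2,2⟩ g-->⟨0,2⟩
  e1=⟨0,1⟩ f-->⟨1,2,1⟩ g-->⟨0,0⟩
result: (0 0; 2 0)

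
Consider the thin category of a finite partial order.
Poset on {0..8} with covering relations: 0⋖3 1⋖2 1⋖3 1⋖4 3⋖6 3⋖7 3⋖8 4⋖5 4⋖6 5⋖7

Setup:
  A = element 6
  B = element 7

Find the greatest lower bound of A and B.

Answer: NO MEET EXISTS

Work:
Common predecessors of 6,7: {0,1,3,4}
  maximal lower bounds 3 and 4 are incomparable: neither 3≤4 nor 4≤3
→ no greatest lower bound exists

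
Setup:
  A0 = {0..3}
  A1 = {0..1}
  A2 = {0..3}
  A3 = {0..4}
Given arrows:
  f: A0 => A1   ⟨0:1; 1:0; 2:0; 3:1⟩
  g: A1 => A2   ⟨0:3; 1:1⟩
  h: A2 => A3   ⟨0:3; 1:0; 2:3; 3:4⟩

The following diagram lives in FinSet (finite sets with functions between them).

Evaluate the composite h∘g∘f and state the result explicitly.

Answer: ⟨0:0; 1:4; 2:4; 3:0⟩

Work:
  0 f=>1 g=>1 h=>0
  1 f=>0 g=>3 h=>4
  2 f=>0 g=>3 h=>4
  3 f=>1 g=>1 h=>0
composite: ⟨0:0; 1:4; 2:4; 3:0⟩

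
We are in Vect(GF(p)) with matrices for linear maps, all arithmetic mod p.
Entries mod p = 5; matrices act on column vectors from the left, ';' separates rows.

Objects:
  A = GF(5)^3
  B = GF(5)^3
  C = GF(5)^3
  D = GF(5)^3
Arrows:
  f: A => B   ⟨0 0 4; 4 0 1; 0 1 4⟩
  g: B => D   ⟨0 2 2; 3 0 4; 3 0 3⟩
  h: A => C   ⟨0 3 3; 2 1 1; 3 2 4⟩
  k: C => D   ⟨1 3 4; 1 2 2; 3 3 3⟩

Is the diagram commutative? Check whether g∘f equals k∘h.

Along f;g (path 1):
  e0=⟨1,0,0⟩ f=>⟨0,4,0⟩ g=>⟨3,0,0⟩
  e1=⟨0,1,0⟩ f=>⟨0,0,1⟩ g=>⟨2,4,3⟩
  e2=⟨0,0,1⟩ f=>⟨4,1,4⟩ g=>⟨0,3,4⟩
  result₁ = ⟨3 2 0; 0 4 3; 0 3 4⟩
Along h;k (path 2):
  e0=⟨1,0,0⟩ h=>⟨0,2,3⟩ k=>⟨3,0,0⟩
  e1=⟨0,1,0⟩ h=>⟨3,1,2⟩ k=>⟨4,4,3⟩
  e2=⟨0,0,1⟩ h=>⟨3,1,4⟩ k=>⟨2,3,4⟩
  result₂ = ⟨3 4 2; 0 4 3; 0 3 4⟩
Equal? NO — does not commute

Answer: DOES NOT COMMUTE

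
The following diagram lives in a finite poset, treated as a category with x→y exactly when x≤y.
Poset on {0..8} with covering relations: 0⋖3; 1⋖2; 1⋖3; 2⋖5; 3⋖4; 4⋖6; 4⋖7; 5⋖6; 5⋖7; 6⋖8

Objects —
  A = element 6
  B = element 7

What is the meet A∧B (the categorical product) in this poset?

Answer: NO MEET EXISTS

Work:
Lower bounds of A=6 and B=7: {0,1,2,3,4,5}
  maximal lower bounds 4 and 5 are incomparable: neither 4<=5 nor 5<=4
→ no greatest lower bound exists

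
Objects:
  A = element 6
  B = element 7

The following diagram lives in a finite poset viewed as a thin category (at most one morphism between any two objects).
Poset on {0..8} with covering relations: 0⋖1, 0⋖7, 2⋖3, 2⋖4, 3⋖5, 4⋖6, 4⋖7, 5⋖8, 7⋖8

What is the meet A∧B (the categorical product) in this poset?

Lower bounds of A=6 and B=7: {2,4}
  2 ≤ 4
  4 ≤ 4
glb = 4

Answer: A∧B = 4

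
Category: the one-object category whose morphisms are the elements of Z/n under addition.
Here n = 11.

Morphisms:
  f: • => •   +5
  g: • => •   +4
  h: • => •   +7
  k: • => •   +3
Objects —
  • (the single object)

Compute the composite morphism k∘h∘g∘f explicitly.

  0 +5≡5 +4≡9 +7≡5 +3≡8  (mod 11)
composite: +8

Answer: +8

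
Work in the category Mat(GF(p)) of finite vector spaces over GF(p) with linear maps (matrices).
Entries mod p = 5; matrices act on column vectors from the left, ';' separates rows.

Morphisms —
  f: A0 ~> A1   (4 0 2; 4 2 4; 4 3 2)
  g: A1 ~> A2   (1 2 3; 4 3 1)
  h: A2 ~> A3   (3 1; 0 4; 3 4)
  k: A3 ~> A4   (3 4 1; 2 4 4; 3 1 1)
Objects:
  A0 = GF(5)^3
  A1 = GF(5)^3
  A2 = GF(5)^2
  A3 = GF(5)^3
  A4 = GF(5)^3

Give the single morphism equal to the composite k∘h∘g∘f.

Answer: (4 3 3; 0 0 1; 0 0 4)

Trace:
  e0=[1,0,0] f~>[4,4,4] g~>[4,2] h~>[4,3,0] k~>[4,0,0]
  e1=[0,1,0] f~>[0,2,3] g~>[3,4] h~>[3,1,0] k~>[3,0,0]
  e2=[0,0,1] f~>[2,4,2] g~>[1,2] h~>[0,3,1] k~>[3,1,4]
result: (4 3 3; 0 0 1; 0 0 4)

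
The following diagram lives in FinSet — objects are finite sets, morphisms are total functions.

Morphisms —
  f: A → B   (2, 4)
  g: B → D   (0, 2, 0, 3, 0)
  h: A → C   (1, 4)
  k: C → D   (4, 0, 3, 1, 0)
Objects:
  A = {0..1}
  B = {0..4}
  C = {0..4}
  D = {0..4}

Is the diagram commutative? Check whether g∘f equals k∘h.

Along f;g (path 1):
  0 f→2 g→0
  1 f→4 g→0
  composite₁ = (0, 0)
Along h;k (path 2):
  0 h→1 k→0
  1 h→4 k→0
  composite₂ = (0, 0)
Equal? equal; square commutes

Answer: COMMUTES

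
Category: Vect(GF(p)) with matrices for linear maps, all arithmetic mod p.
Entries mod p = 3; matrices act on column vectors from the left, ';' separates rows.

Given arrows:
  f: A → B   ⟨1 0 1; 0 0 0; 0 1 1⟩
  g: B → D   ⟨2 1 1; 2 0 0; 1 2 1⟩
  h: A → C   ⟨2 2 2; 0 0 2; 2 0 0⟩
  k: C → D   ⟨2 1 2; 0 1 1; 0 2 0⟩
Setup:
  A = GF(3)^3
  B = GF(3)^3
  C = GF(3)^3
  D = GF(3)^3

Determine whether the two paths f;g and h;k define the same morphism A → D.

Answer: DOES NOT COMMUTE

Derivation:
1) trace f;g:
  e0=⟨1,0,0⟩ f→⟨1,0,0⟩ g→⟨2,2,1⟩
  e1=⟨0,1,0⟩ f→⟨0,0,1⟩ g→⟨1,0,1⟩
  e2=⟨0,0,1⟩ f→⟨1,0,1⟩ g→⟨0,2,2⟩
  composite₁ = ⟨2 1 0; 2 0 2; 1 1 2⟩
2) trace h;k:
  e0=⟨1,0,0⟩ h→⟨2,0,2⟩ k→⟨2,2,0⟩
  e1=⟨0,1,0⟩ h→⟨2,0,0⟩ k→⟨1,0,0⟩
  e2=⟨0,0,1⟩ h→⟨2,2,0⟩ k→⟨0,2,1⟩
  composite₂ = ⟨2 1 0; 2 0 2; 0 0 1⟩
Equal? NO — does not commute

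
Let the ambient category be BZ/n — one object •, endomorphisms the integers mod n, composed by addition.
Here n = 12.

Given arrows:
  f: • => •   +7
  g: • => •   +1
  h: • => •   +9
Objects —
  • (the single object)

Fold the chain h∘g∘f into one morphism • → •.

  0 +7≡7 +1≡8 +9≡5  (mod 12)
result: +5

Answer: +5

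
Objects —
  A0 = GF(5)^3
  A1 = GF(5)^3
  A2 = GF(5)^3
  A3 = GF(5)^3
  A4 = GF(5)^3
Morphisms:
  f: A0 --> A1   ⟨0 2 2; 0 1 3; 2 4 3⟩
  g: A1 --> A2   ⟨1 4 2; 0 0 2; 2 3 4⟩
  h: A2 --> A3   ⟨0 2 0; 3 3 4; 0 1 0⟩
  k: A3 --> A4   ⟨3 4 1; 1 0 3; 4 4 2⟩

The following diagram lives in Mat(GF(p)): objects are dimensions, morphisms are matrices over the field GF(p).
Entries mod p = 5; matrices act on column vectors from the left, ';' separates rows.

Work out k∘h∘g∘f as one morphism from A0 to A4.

  e0=[1,0,0] f-->[0,0,2] g-->[4,4,3] h-->[3,1,4] k-->[2,0,4]
  e1=[0,1,0] f-->[2,1,4] g-->[4,3,3] h-->[1,3,3] k-->[3,0,2]
  e2=[0,0,1] f-->[2,3,3] g-->[0,1,0] h-->[2,3,1] k-->[4,0,2]
result: ⟨2 3 4; 0 0 0; 4 2 2⟩

Answer: ⟨2 3 4; 0 0 0; 4 2 2⟩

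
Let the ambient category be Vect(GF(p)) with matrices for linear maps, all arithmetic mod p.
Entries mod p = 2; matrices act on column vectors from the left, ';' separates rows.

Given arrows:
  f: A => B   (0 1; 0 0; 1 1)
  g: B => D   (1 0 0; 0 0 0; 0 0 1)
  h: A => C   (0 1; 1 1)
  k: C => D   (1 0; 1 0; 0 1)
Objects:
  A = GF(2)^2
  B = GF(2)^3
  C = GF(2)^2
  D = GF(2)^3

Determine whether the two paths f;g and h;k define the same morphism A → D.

Along f;g (path 1):
  e0=⟨1,0⟩ f=>⟨0,0,1⟩ g=>⟨0,0,1⟩
  e1=⟨0,1⟩ f=>⟨1,0,1⟩ g=>⟨1,0,1⟩
  composite₁ = (0 1; 0 0; 1 1)
Along h;k (path 2):
  e0=⟨1,0⟩ h=>⟨0,1⟩ k=>⟨0,0,1⟩
  e1=⟨0,1⟩ h=>⟨1,1⟩ k=>⟨1,1,1⟩
  composite₂ = (0 1; 0 1; 1 1)
Equal? differ; not commutative

Answer: DOES NOT COMMUTE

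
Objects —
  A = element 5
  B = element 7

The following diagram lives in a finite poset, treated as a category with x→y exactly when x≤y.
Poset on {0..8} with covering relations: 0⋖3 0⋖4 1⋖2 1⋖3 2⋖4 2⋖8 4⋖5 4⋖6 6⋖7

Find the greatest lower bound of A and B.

Lower bounds of A=5 and B=7: {0,1,2,4}
  0 <= 4
  1 <= 4
  2 <= 4
  4 <= 4
glb = 4

Answer: A∧B = 4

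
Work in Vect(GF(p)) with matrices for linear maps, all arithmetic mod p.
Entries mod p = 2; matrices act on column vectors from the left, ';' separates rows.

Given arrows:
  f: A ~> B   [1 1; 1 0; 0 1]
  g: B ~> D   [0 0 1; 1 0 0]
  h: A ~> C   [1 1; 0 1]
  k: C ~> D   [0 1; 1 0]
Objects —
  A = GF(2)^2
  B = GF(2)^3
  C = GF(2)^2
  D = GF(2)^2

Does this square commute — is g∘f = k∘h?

Answer: COMMUTES

Trace:
Path 1 = f;g:
  e0=(1,0) f~>(1,1,0) g~>(0,1)
  e1=(0,1) f~>(1,0,1) g~>(1,1)
  composite₁ = [0 1; 1 1]
Path 2 = h;k:
  e0=(1,0) h~>(1,0) k~>(0,1)
  e1=(0,1) h~>(1,1) k~>(1,1)
  composite₂ = [0 1; 1 1]
Equal? YES — commutes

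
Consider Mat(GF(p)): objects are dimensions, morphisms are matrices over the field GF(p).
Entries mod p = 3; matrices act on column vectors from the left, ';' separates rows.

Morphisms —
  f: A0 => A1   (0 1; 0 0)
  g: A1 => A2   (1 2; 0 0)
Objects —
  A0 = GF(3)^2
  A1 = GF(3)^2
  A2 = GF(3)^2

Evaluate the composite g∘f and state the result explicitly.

Answer: (0 1; 0 0)

Trace:
  e0=[1,0] f=>[0,0] g=>[0,0]
  e1=[0,1] f=>[1,0] g=>[1,0]
⟦path⟧: (0 1; 0 0)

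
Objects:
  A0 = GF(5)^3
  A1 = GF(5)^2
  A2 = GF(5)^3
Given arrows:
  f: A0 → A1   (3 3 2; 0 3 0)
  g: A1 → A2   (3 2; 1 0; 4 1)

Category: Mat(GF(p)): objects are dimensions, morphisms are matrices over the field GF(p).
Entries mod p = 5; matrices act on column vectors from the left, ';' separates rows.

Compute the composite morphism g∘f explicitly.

Answer: (4 0 1; 3 3 2; 2 0 3)

Derivation:
  e0=(1,0,0) f→(3,0) g→(4,3,2)
  e1=(0,1,0) f→(3,3) g→(0,3,0)
  e2=(0,0,1) f→(2,0) g→(1,2,3)
result: (4 0 1; 3 3 2; 2 0 3)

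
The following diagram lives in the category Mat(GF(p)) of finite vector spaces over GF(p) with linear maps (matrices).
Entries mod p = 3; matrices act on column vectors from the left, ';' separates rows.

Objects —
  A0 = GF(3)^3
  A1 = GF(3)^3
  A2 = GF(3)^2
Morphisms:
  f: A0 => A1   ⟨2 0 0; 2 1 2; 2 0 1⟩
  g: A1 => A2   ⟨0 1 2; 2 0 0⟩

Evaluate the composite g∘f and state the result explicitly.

Answer: ⟨0 1 1; 1 0 0⟩

Work:
  e0=⟨1,0,0⟩ f=>⟨2,2,2⟩ g=>⟨0,1⟩
  e1=⟨0,1,0⟩ f=>⟨0,1,0⟩ g=>⟨1,0⟩
  e2=⟨0,0,1⟩ f=>⟨0,2,1⟩ g=>⟨1,0⟩
⟦path⟧: ⟨0 1 1; 1 0 0⟩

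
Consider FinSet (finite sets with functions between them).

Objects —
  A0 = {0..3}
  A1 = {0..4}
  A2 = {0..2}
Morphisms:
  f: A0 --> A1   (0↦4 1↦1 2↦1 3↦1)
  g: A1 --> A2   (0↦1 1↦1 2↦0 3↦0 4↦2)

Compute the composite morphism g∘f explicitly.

Answer: (0↦2 1↦1 2↦1 3↦1)

Trace:
  0 f-->4 g-->2
  1 f-->1 g-->1
  2 f-->1 g-->1
  3 f-->1 g-->1
⟦path⟧: (0↦2 1↦1 2↦1 3↦1)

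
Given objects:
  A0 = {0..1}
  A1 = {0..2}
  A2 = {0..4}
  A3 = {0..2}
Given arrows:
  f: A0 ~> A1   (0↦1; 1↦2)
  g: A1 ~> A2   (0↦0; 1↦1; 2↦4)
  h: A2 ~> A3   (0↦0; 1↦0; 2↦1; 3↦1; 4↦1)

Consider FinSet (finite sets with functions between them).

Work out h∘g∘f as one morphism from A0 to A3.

Answer: (0↦0; 1↦1)

Derivation:
  0 f~>1 g~>1 h~>0
  1 f~>2 g~>4 h~>1
result: (0↦0; 1↦1)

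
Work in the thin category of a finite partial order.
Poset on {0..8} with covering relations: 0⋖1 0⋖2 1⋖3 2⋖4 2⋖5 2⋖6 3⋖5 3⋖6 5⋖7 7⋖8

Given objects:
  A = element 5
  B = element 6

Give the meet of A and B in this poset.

Answer: NO MEET EXISTS

Trace:
Lower bounds of A=5 and B=6: {0,1,2,3}
  maximal lower bounds 2 and 3 are incomparable: neither 2<=3 nor 3<=2
→ no greatest lower bound exists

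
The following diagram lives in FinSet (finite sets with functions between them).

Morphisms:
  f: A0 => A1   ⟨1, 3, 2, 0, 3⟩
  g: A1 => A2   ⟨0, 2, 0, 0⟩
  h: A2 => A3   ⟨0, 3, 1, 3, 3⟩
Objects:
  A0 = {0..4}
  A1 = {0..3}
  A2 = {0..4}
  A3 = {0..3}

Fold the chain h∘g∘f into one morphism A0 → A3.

Answer: ⟨1, 0, 0, 0, 0⟩

Trace:
  0 f=>1 g=>2 h=>1
  1 f=>3 g=>0 h=>0
  2 f=>2 g=>0 h=>0
  3 f=>0 g=>0 h=>0
  4 f=>3 g=>0 h=>0
result: ⟨1, 0, 0, 0, 0⟩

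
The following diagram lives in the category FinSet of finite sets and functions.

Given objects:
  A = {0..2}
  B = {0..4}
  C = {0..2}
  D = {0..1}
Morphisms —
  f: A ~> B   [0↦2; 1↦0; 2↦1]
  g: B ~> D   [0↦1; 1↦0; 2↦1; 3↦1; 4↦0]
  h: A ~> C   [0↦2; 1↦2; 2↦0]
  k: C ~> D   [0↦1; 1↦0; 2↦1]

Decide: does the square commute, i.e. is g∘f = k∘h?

Along f;g (path 1):
  0 f~>2 g~>1
  1 f~>0 g~>1
  2 f~>1 g~>0
  composite₁ = [0↦1; 1↦1; 2↦0]
Along h;k (path 2):
  0 h~>2 k~>1
  1 h~>2 k~>1
  2 h~>0 k~>1
  composite₂ = [0↦1; 1↦1; 2↦1]
Equal? differ; not commutative

Answer: DOES NOT COMMUTE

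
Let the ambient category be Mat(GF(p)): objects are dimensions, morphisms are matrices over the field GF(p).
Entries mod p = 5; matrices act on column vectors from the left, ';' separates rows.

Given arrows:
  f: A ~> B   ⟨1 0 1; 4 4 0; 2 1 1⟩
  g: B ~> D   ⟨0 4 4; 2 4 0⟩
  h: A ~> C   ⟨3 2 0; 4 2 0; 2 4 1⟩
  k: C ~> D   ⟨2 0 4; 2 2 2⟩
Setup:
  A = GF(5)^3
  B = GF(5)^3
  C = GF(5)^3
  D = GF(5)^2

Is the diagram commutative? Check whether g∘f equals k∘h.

1) trace f;g:
  e0=[1,0,0] f~>[1,4,2] g~>[4,3]
  e1=[0,1,0] f~>[0,4,1] g~>[0,1]
  e2=[0,0,1] f~>[1,0,1] g~>[4,2]
  composite₁ = ⟨4 0 4; 3 1 2⟩
2) trace h;k:
  e0=[1,0,0] h~>[3,4,2] k~>[4,3]
  e1=[0,1,0] h~>[2,2,4] k~>[0,1]
  e2=[0,0,1] h~>[0,0,1] k~>[4,2]
  composite₂ = ⟨4 0 4; 3 1 2⟩
Equal? same morphism ✓

Answer: COMMUTES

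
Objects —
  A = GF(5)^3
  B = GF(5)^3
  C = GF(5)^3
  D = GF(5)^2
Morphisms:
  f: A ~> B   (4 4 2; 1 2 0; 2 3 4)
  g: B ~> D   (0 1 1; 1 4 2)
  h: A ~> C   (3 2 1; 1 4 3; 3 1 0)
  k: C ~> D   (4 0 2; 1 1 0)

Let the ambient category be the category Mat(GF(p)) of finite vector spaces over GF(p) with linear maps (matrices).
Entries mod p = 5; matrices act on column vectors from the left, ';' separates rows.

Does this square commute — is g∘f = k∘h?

Along f;g (path 1):
  e0=[1,0,0] f~>[4,1,2] g~>[3,2]
  e1=[0,1,0] f~>[4,2,3] g~>[0,3]
  e2=[0,0,1] f~>[2,0,4] g~>[4,0]
  composite₁ = (3 0 4; 2 3 0)
Along h;k (path 2):
  e0=[1,0,0] h~>[3,1,3] k~>[3,4]
  e1=[0,1,0] h~>[2,4,1] k~>[0,1]
  e2=[0,0,1] h~>[1,3,0] k~>[4,4]
  composite₂ = (3 0 4; 4 1 4)
Equal? distinct morphisms ✗

Answer: DOES NOT COMMUTE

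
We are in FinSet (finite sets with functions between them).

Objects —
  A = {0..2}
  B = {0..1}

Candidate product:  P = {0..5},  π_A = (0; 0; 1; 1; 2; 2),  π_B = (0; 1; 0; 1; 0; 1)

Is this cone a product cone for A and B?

|A|·|B| = 3·2 = 6;  |P| = 6
Check the pairing map k ↦ (π_A(k), π_B(k)):
  0 -> (0,0)
  1 -> (0,1)
  2 -> (1,0)
  3 -> (1,1)
  4 -> (2,0)
  5 -> (2,1)
distinct pairs in image: 6 / 6 needed
  → bijection onto A×B; projections well-typed.

Answer: VALID PRODUCT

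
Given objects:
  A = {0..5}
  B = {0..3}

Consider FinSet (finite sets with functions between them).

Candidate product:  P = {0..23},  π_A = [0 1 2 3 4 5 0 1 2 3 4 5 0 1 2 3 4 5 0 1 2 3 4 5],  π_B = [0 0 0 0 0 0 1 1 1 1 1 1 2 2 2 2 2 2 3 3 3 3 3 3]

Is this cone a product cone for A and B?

|A|·|B| = 6·4 = 24;  |P| = 24
Check the pairing map k ↦ (π_A(k), π_B(k)):
  0 : (0,0)
  1 : (1,0)
  2 : (2,0)
  3 : (3,0)
  4 : (4,0)
  5 : (5,0)
  6 : (0,1)
  7 : (1,1)
  8 : (2,1)
  9 : (3,1)
  10 : (4,1)
  11 : (5,1)
  12 : (0,2)
  13 : (1,2)
  14 : (2,2)
  15 : (3,2)
  16 : (4,2)
  17 : (5,2)
  18 : (0,3)
  19 : (1,3)
  20 : (2,3)
  21 : (3,3)
  22 : (4,3)
  23 : (5,3)
distinct pairs in image: 24 / 24 needed
  → bijection onto A×B; projections well-typed.

Answer: VALID PRODUCT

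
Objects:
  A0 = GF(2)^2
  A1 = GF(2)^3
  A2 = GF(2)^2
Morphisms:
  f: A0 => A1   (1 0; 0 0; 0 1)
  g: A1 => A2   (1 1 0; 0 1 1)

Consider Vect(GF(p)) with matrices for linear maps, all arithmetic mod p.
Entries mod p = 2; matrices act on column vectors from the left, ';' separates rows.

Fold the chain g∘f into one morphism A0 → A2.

  e0=[1,0] f=>[1,0,0] g=>[1,0]
  e1=[0,1] f=>[0,0,1] g=>[0,1]
composite: (1 0; 0 1)

Answer: (1 0; 0 1)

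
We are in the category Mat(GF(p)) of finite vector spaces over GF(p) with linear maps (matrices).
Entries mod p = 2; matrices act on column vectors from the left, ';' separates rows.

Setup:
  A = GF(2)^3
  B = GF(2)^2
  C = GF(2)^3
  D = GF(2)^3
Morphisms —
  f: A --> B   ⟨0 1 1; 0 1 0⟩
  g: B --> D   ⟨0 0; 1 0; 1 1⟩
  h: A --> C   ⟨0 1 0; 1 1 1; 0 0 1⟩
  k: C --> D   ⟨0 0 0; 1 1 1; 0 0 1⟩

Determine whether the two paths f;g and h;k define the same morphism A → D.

Along f;g (path 1):
  e0=⟨1,0,0⟩ f-->⟨0,0⟩ g-->⟨0,0,0⟩
  e1=⟨0,1,0⟩ f-->⟨1,1⟩ g-->⟨0,1,0⟩
  e2=⟨0,0,1⟩ f-->⟨1,0⟩ g-->⟨0,1,1⟩
  ⟦path⟧₁ = ⟨0 0 0; 0 1 1; 0 0 1⟩
Along h;k (path 2):
  e0=⟨1,0,0⟩ h-->⟨0,1,0⟩ k-->⟨0,1,0⟩
  e1=⟨0,1,0⟩ h-->⟨1,1,0⟩ k-->⟨0,0,0⟩
  e2=⟨0,0,1⟩ h-->⟨0,1,1⟩ k-->⟨0,0,1⟩
  ⟦path⟧₂ = ⟨0 0 0; 1 0 0; 0 0 1⟩
Equal? distinct morphisms ✗

Answer: DOES NOT COMMUTE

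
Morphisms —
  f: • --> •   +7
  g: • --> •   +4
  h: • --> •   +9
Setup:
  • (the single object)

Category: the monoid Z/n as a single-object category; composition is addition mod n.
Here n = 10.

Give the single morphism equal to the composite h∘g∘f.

Answer: +0

Work:
  0 +7≡7 +4≡1 +9≡0  (mod 10)
⟦path⟧: +0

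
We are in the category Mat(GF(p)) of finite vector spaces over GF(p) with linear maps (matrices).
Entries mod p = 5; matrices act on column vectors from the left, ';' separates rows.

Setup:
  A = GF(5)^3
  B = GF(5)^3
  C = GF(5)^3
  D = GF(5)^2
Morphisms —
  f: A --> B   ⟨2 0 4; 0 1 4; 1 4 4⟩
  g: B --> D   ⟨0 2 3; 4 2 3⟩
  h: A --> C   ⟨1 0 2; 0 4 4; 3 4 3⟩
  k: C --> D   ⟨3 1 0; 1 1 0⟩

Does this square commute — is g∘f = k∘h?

Path 1 = f;g:
  e0=⟨1,0,0⟩ f-->⟨2,0,1⟩ g-->⟨3,1⟩
  e1=⟨0,1,0⟩ f-->⟨0,1,4⟩ g-->⟨4,4⟩
  e2=⟨0,0,1⟩ f-->⟨4,4,4⟩ g-->⟨0,1⟩
  result₁ = ⟨3 4 0; 1 4 1⟩
Path 2 = h;k:
  e0=⟨1,0,0⟩ h-->⟨1,0,3⟩ k-->⟨3,1⟩
  e1=⟨0,1,0⟩ h-->⟨0,4,4⟩ k-->⟨4,4⟩
  e2=⟨0,0,1⟩ h-->⟨2,4,3⟩ k-->⟨0,1⟩
  result₂ = ⟨3 4 0; 1 4 1⟩
Equal? same morphism ✓

Answer: COMMUTES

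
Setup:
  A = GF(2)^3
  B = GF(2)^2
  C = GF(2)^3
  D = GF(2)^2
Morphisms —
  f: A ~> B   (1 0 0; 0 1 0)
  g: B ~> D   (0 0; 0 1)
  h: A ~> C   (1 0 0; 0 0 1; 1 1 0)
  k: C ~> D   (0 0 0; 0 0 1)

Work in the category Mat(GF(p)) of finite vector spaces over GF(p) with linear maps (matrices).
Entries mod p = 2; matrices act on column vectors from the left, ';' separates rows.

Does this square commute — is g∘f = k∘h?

Answer: DOES NOT COMMUTE

Derivation:
Path 1 = f;g:
  e0=[1,0,0] f~>[1,0] g~>[0,0]
  e1=[0,1,0] f~>[0,1] g~>[0,1]
  e2=[0,0,1] f~>[0,0] g~>[0,0]
  ⟦path⟧₁ = (0 0 0; 0 1 0)
Path 2 = h;k:
  e0=[1,0,0] h~>[1,0,1] k~>[0,1]
  e1=[0,1,0] h~>[0,0,1] k~>[0,1]
  e2=[0,0,1] h~>[0,1,0] k~>[0,0]
  ⟦path⟧₂ = (0 0 0; 1 1 0)
Equal? differ; not commutative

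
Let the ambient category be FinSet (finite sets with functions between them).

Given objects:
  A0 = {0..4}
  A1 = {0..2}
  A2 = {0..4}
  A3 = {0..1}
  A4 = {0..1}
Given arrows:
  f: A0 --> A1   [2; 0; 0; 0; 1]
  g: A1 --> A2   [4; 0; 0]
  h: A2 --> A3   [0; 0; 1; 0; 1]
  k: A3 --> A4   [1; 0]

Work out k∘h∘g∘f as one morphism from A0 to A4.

Answer: [1; 0; 0; 0; 1]

Trace:
  0 f-->2 g-->0 h-->0 k-->1
  1 f-->0 g-->4 h-->1 k-->0
  2 f-->0 g-->4 h-->1 k-->0
  3 f-->0 g-->4 h-->1 k-->0
  4 f-->1 g-->0 h-->0 k-->1
⟦path⟧: [1; 0; 0; 0; 1]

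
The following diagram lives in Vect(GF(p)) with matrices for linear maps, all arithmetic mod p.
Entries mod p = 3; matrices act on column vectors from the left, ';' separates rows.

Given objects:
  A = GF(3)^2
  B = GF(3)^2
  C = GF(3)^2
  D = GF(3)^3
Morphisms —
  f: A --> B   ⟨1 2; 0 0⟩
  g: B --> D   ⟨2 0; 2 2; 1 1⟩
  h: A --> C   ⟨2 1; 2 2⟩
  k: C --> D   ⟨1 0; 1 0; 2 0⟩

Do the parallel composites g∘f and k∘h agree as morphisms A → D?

1) trace f;g:
  e0=(1,0) f-->(1,0) g-->(2,2,1)
  e1=(0,1) f-->(2,0) g-->(1,1,2)
  composite₁ = ⟨2 1; 2 1; 1 2⟩
2) trace h;k:
  e0=(1,0) h-->(2,2) k-->(2,2,1)
  e1=(0,1) h-->(1,2) k-->(1,1,2)
  composite₂ = ⟨2 1; 2 1; 1 2⟩
Equal? YES — commutes

Answer: COMMUTES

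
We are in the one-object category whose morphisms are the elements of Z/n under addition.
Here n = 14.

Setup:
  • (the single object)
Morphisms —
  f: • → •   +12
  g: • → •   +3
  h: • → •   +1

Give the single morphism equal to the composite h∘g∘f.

  0 +12≡12 +3≡1 +1≡2  (mod 14)
result: +2

Answer: +2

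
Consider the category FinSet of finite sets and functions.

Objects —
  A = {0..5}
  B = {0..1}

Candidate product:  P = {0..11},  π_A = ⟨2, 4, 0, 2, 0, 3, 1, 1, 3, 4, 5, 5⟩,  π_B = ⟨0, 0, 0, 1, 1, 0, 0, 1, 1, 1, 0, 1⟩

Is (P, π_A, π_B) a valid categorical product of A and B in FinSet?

|A|·|B| = 6·2 = 12;  |P| = 12
Check the pairing map k ↦ (π_A(k), π_B(k)):
  0 : (2,0)
  1 : (4,0)
  2 : (0,0)
  3 : (2,1)
  4 : (0,1)
  5 : (3,0)
  6 : (1,0)
  7 : (1,1)
  8 : (3,1)
  9 : (4,1)
  10 : (5,0)
  11 : (5,1)
distinct pairs in image: 12 / 12 needed
  → bijection onto A×B; projections well-typed.

Answer: VALID PRODUCT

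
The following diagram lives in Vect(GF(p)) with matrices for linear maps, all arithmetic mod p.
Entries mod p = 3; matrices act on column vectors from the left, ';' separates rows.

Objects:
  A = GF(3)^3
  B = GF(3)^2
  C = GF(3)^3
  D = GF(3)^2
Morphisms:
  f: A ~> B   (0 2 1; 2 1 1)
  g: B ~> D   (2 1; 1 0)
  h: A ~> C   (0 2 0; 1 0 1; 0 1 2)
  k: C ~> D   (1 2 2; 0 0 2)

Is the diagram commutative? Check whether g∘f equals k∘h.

Answer: DOES NOT COMMUTE

Derivation:
1) trace f;g:
  e0=⟨1,0,0⟩ f~>⟨0,2⟩ g~>⟨2,0⟩
  e1=⟨0,1,0⟩ f~>⟨2,1⟩ g~>⟨2,2⟩
  e2=⟨0,0,1⟩ f~>⟨1,1⟩ g~>⟨0,1⟩
  ⟦path⟧₁ = (2 2 0; 0 2 1)
2) trace h;k:
  e0=⟨1,0,0⟩ h~>⟨0,1,0⟩ k~>⟨2,0⟩
  e1=⟨0,1,0⟩ h~>⟨2,0,1⟩ k~>⟨1,2⟩
  e2=⟨0,0,1⟩ h~>⟨0,1,2⟩ k~>⟨0,1⟩
  ⟦path⟧₂ = (2 1 0; 0 2 1)
Equal? NO — does not commute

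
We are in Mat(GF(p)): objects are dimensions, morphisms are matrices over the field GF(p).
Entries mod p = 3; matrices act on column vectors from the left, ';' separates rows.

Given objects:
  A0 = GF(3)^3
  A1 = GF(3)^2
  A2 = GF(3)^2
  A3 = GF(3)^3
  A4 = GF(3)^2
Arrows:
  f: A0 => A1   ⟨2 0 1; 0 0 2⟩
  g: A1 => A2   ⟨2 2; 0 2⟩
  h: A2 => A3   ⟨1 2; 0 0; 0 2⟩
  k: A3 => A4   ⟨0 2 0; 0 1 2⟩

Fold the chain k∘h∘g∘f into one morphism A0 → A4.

Answer: ⟨0 0 0; 0 0 1⟩

Derivation:
  e0=[1,0,0] f=>[2,0] g=>[1,0] h=>[1,0,0] k=>[0,0]
  e1=[0,1,0] f=>[0,0] g=>[0,0] h=>[0,0,0] k=>[0,0]
  e2=[0,0,1] f=>[1,2] g=>[0,1] h=>[2,0,2] k=>[0,1]
composite: ⟨0 0 0; 0 0 1⟩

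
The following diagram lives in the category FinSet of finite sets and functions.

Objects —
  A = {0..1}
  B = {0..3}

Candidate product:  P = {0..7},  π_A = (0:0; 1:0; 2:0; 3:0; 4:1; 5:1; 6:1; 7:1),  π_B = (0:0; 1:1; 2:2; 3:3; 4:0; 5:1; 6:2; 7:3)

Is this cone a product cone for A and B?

|A|·|B| = 2·4 = 8;  |P| = 8
Check the pairing map k ↦ (π_A(k), π_B(k)):
  0 : (0,0)
  1 : (0,1)
  2 : (0,2)
  3 : (0,3)
  4 : (1,0)
  5 : (1,1)
  6 : (1,2)
  7 : (1,3)
distinct pairs in image: 8 / 8 needed
  → bijection onto A×B; projections well-typed.

Answer: VALID PRODUCT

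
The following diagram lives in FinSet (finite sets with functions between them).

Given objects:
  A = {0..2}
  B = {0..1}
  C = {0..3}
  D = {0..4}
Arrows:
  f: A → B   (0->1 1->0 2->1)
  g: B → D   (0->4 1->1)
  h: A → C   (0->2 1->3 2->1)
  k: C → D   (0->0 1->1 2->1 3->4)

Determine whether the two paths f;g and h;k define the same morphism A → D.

Answer: COMMUTES

Trace:
1) trace f;g:
  0 f→1 g→1
  1 f→0 g→4
  2 f→1 g→1
  result₁ = (0->1 1->4 2->1)
2) trace h;k:
  0 h→2 k→1
  1 h→3 k→4
  2 h→1 k→1
  result₂ = (0->1 1->4 2->1)
Equal? equal; square commutes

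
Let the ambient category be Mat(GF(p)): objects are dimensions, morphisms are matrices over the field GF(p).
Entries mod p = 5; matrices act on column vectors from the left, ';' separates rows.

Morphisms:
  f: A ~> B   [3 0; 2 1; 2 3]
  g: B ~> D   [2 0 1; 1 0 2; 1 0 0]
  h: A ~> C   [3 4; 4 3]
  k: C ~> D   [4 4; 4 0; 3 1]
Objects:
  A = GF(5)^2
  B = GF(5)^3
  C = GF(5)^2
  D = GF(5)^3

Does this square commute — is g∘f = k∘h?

Answer: COMMUTES

Derivation:
Along f;g (path 1):
  e0=[1,0] f~>[3,2,2] g~>[3,2,3]
  e1=[0,1] f~>[0,1,3] g~>[3,1,0]
  result₁ = [3 3; 2 1; 3 0]
Along h;k (path 2):
  e0=[1,0] h~>[3,4] k~>[3,2,3]
  e1=[0,1] h~>[4,3] k~>[3,1,0]
  result₂ = [3 3; 2 1; 3 0]
Equal? equal; square commutes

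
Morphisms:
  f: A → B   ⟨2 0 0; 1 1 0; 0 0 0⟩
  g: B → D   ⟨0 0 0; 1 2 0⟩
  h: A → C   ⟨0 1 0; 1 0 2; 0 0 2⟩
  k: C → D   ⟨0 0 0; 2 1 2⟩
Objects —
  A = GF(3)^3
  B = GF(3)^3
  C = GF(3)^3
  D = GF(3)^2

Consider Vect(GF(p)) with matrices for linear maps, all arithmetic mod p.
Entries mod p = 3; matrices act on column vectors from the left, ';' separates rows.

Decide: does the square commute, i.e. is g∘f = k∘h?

Answer: COMMUTES

Derivation:
1) trace f;g:
  e0=⟨1,0,0⟩ f→⟨2,1,0⟩ g→⟨0,1⟩
  e1=⟨0,1,0⟩ f→⟨0,1,0⟩ g→⟨0,2⟩
  e2=⟨0,0,1⟩ f→⟨0,0,0⟩ g→⟨0,0⟩
  ⟦path⟧₁ = ⟨0 0 0; 1 2 0⟩
2) trace h;k:
  e0=⟨1,0,0⟩ h→⟨0,1,0⟩ k→⟨0,1⟩
  e1=⟨0,1,0⟩ h→⟨1,0,0⟩ k→⟨0,2⟩
  e2=⟨0,0,1⟩ h→⟨0,2,2⟩ k→⟨0,0⟩
  ⟦path⟧₂ = ⟨0 0 0; 1 2 0⟩
Equal? same morphism ✓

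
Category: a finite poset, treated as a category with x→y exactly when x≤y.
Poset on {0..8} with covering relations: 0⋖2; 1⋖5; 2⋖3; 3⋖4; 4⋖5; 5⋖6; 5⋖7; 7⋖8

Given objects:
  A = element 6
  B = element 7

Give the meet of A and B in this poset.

Answer: A∧B = 5

Work:
{x : x⊑A ∧ x⊑B} = {0,1,2,3,4,5}  (A=6, B=7)
  0 ⊑ 5
  1 ⊑ 5
  2 ⊑ 5
  3 ⊑ 5
  4 ⊑ 5
  5 ⊑ 5
glb = 5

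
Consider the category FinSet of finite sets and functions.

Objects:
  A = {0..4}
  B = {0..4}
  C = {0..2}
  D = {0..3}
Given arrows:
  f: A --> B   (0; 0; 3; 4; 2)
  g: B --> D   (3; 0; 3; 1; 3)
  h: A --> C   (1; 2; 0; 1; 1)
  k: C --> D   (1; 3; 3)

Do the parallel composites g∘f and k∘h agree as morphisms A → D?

Along f;g (path 1):
  0 f-->0 g-->3
  1 f-->0 g-->3
  2 f-->3 g-->1
  3 f-->4 g-->3
  4 f-->2 g-->3
  ⟦path⟧₁ = (3; 3; 1; 3; 3)
Along h;k (path 2):
  0 h-->1 k-->3
  1 h-->2 k-->3
  2 h-->0 k-->1
  3 h-->1 k-->3
  4 h-->1 k-->3
  ⟦path⟧₂ = (3; 3; 1; 3; 3)
Equal? YES — commutes

Answer: COMMUTES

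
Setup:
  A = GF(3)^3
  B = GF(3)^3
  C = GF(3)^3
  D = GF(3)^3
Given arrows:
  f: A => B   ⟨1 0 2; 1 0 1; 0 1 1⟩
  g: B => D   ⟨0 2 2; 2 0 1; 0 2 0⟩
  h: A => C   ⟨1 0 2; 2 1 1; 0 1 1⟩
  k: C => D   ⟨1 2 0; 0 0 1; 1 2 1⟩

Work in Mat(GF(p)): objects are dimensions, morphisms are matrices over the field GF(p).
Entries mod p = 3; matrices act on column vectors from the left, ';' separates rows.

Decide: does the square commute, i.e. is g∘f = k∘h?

Answer: DOES NOT COMMUTE

Trace:
Path 1 = f;g:
  e0=(1,0,0) f=>(1,1,0) g=>(2,2,2)
  e1=(0,1,0) f=>(0,0,1) g=>(2,1,0)
  e2=(0,0,1) f=>(2,1,1) g=>(1,2,2)
  composite₁ = ⟨2 2 1; 2 1 2; 2 0 2⟩
Path 2 = h;k:
  e0=(1,0,0) h=>(1,2,0) k=>(2,0,2)
  e1=(0,1,0) h=>(0,1,1) k=>(2,1,0)
  e2=(0,0,1) h=>(2,1,1) k=>(1,1,2)
  composite₂ = ⟨2 2 1; 0 1 1; 2 0 2⟩
Equal? NO — does not commute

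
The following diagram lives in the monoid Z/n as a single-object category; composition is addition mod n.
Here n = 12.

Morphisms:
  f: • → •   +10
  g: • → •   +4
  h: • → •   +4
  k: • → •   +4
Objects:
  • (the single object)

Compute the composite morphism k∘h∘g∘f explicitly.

Answer: +10

Work:
  0 +10≡10 +4≡2 +4≡6 +4≡10  (mod 12)
result: +10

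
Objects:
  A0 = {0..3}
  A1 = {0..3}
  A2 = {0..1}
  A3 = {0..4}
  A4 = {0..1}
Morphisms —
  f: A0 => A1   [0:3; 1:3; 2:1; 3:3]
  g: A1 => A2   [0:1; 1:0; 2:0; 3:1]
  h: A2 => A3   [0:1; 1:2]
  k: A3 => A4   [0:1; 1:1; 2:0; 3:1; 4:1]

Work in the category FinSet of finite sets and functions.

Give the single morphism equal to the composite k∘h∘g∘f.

Answer: [0:0; 1:0; 2:1; 3:0]

Derivation:
  0 f=>3 g=>1 h=>2 k=>0
  1 f=>3 g=>1 h=>2 k=>0
  2 f=>1 g=>0 h=>1 k=>1
  3 f=>3 g=>1 h=>2 k=>0
⟦path⟧: [0:0; 1:0; 2:1; 3:0]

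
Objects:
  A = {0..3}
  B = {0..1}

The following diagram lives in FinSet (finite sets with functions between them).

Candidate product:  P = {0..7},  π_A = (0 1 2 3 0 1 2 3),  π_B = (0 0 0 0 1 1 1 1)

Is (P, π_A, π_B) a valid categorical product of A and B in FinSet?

|A|·|B| = 4·2 = 8;  |P| = 8
Check the pairing map k ↦ (π_A(k), π_B(k)):
  0 : (0,0)
  1 : (1,0)
  2 : (2,0)
  3 : (3,0)
  4 : (0,1)
  5 : (1,1)
  6 : (2,1)
  7 : (3,1)
distinct pairs in image: 8 / 8 needed
  → bijection onto A×B; projections well-typed.

Answer: VALID PRODUCT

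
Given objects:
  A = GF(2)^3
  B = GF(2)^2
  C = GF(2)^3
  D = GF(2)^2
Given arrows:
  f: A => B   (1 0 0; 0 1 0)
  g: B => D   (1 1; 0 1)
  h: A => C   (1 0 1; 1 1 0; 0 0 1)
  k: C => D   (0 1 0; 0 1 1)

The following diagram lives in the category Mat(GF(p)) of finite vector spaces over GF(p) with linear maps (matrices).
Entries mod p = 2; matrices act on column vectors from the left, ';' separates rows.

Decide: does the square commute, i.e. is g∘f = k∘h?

Path 1 = f;g:
  e0=[1,0,0] f=>[1,0] g=>[1,0]
  e1=[0,1,0] f=>[0,1] g=>[1,1]
  e2=[0,0,1] f=>[0,0] g=>[0,0]
  composite₁ = (1 1 0; 0 1 0)
Path 2 = h;k:
  e0=[1,0,0] h=>[1,1,0] k=>[1,1]
  e1=[0,1,0] h=>[0,1,0] k=>[1,1]
  e2=[0,0,1] h=>[1,0,1] k=>[0,1]
  composite₂ = (1 1 0; 1 1 1)
Equal? distinct morphisms ✗

Answer: DOES NOT COMMUTE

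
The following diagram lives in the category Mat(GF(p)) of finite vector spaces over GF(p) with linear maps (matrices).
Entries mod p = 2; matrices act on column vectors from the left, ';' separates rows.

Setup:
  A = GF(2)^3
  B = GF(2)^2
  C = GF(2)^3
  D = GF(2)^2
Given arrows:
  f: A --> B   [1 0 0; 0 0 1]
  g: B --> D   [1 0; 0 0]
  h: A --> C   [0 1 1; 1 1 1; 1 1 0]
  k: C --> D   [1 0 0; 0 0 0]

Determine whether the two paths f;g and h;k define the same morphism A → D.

Along f;g (path 1):
  e0=⟨1,0,0⟩ f-->⟨1,0⟩ g-->⟨1,0⟩
  e1=⟨0,1,0⟩ f-->⟨0,0⟩ g-->⟨0,0⟩
  e2=⟨0,0,1⟩ f-->⟨0,1⟩ g-->⟨0,0⟩
  ⟦path⟧₁ = [1 0 0; 0 0 0]
Along h;k (path 2):
  e0=⟨1,0,0⟩ h-->⟨0,1,1⟩ k-->⟨0,0⟩
  e1=⟨0,1,0⟩ h-->⟨1,1,1⟩ k-->⟨1,0⟩
  e2=⟨0,0,1⟩ h-->⟨1,1,0⟩ k-->⟨1,0⟩
  ⟦path⟧₂ = [0 1 1; 0 0 0]
Equal? NO — does not commute

Answer: DOES NOT COMMUTE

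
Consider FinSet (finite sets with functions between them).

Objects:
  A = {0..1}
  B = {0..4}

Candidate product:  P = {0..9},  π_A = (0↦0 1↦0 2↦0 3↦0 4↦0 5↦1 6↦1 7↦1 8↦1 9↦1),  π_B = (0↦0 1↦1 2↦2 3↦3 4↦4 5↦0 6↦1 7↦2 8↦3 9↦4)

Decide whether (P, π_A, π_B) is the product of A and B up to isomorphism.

|A|·|B| = 2·5 = 10;  |P| = 10
Check the pairing map k ↦ (π_A(k), π_B(k)):
  0 ↦ (0,0)
  1 ↦ (0,1)
  2 ↦ (0,2)
  3 ↦ (0,3)
  4 ↦ (0,4)
  5 ↦ (1,0)
  6 ↦ (1,1)
  7 ↦ (1,2)
  8 ↦ (1,3)
  9 ↦ (1,4)
distinct pairs in image: 10 / 10 needed
  → bijection onto A×B; projections well-typed.

Answer: VALID PRODUCT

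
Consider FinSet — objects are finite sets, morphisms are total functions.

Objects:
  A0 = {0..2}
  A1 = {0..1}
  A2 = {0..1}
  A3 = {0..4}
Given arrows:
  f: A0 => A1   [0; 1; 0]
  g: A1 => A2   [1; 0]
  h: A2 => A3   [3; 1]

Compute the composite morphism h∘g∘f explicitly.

  0 f=>0 g=>1 h=>1
  1 f=>1 g=>0 h=>3
  2 f=>0 g=>1 h=>1
result: [1; 3; 1]

Answer: [1; 3; 1]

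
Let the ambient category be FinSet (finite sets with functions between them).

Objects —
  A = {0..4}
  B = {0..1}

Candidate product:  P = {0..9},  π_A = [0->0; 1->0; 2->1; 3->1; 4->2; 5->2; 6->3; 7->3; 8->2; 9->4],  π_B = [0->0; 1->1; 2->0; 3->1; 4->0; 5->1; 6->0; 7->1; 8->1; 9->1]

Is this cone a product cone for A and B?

Answer: NOT A VALID PRODUCT — duplicate pair at indices 5,8

Work:
|A|·|B| = 5·2 = 10;  |P| = 10
Check the pairing map k ↦ (π_A(k), π_B(k)):
  0 -> (0,0)
  1 -> (0,1)
  2 -> (1,0)
  3 -> (1,1)
  4 -> (2,0)
  5 -> (2,1)
  6 -> (3,0)
  7 -> (3,1)
  8 -> (2,1)  ✗ repeats pair of k=5
  9 -> (4,1)
distinct pairs in image: 9 / 10 needed
  → (2,1) hit at k=5 and k=8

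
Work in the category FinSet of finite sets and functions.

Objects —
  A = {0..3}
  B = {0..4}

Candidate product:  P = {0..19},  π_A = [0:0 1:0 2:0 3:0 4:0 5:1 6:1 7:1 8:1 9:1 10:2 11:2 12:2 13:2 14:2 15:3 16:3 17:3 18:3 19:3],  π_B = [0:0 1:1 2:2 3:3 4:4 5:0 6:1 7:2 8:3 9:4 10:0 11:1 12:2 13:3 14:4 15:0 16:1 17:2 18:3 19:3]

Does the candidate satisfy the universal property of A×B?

|A|·|B| = 4·5 = 20;  |P| = 20
Check the pairing map k ↦ (π_A(k), π_B(k)):
  0 : (0,0)
  1 : (0,1)
  2 : (0,2)
  3 : (0,3)
  4 : (0,4)
  5 : (1,0)
  6 : (1,1)
  7 : (1,2)
  8 : (1,3)
  9 : (1,4)
  10 : (2,0)
  11 : (2,1)
  12 : (2,2)
  13 : (2,3)
  14 : (2,4)
  15 : (3,0)
  16 : (3,1)
  17 : (3,2)
  18 : (3,3)
  19 : (3,3)  ✗ repeats pair of k=18
distinct pairs in image: 19 / 20 needed
  → (3,3) hit at k=18 and k=19

Answer: NOT A VALID PRODUCT — duplicate pair at indices 18,19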